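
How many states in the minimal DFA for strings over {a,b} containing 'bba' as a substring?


KMP-style automaton: 3 progress states + 1 absorbing accept = 4
Minimal DFA: 4 states


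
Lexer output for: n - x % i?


Scan left to right, longest-match per lexeme
Tokens: ID(n), OP(-), ID(x), OP(%), ID(i)


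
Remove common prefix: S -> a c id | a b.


Common prefix: 'a'
Factored: S -> a S', S' -> c id | b


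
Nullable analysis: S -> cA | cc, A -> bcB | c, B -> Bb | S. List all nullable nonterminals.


A nonterminal is nullable iff some alternative derives ε (directly, or every symbol in it is nullable)
Nullable: {}


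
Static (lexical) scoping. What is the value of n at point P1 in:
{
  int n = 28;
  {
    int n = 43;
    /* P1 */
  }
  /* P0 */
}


n declared in the same block as P1
n = 43


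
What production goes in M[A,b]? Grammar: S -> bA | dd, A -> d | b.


For [A, b]: 'b' ∈ FIRST(b)
Entry: A -> b


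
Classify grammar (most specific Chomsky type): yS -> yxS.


LHS has context (more than one symbol) and |LHS| ≤ |RHS|
Classification: Type 1 (Context-Sensitive)


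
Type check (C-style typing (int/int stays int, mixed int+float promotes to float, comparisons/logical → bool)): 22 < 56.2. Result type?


Operand types: int < float
Rule: comparison yields bool
Result type: bool


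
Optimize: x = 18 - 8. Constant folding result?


18 - 8 = 10 at compile time
Optimized: x = 10


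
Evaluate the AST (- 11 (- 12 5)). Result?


Evaluate inner: (- 12 5) = 7
Evaluate root: (- 11 7) = 4
Result: 4


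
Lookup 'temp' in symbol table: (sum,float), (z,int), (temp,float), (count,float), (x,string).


Lookup 'temp' → type float


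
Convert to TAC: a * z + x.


Break into single-operator statements:
t1 = a * z
t2 = t1 + x


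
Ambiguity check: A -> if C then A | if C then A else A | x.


dangling else: 'if C then if C then x else x' parses two ways
Ambiguous


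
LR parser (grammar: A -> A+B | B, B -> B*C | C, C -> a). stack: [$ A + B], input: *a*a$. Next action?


'*' can extend B; shift to build B -> B*C
Action: shift


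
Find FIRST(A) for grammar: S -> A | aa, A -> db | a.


Per alternative of A: FIRST(db) = {d}; FIRST(a) = {a}
FIRST(A) = {a, d}


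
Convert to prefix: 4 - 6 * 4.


'*' binds tighter: tree is (- 4 (* 6 4))
Prefix: - 4 * 6 4


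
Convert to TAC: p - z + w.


Break into single-operator statements:
t1 = p - z
t2 = t1 + w


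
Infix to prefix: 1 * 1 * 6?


left-to-right (same/higher precedence on left): tree is (* (* 1 1) 6)
Prefix: * * 1 1 6


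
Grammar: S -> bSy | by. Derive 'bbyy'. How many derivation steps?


Derivation: S => bSy => bbyy
Steps: 2


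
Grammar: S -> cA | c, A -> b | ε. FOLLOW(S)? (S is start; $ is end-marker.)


$ ∈ FOLLOW(S). For each A -> αBβ: add FIRST(β)\{ε} to FOLLOW(B); if β nullable, add FOLLOW(A).
FOLLOW(S) = {$}


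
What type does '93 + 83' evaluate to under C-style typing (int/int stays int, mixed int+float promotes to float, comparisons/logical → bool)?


Operand types: int + int
Rule: mixed int/float promotes to float; int/int stays int
Result type: int


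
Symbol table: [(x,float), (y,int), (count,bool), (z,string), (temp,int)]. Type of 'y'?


Lookup 'y' → type int


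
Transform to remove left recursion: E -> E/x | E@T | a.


Left-recursive alternatives: E/x, E@T; non-recursive: a
Introduce E': E -> aE', E' -> /xE' | @TE' | ε


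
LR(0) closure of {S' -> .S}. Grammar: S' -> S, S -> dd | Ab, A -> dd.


Start: S' -> .S
For each item with dot before a nonterminal B, add B -> .γ for every B-production
Closure: [S' -> .S, S -> .dd, S -> .Ab, A -> .dd]


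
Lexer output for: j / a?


Scan left to right, longest-match per lexeme
Tokens: ID(j), OP(/), ID(a)


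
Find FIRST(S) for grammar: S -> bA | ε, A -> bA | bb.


Per alternative of S: FIRST(bA) = {b}; FIRST(ε) = {ε}
FIRST(S) = {b, ε}


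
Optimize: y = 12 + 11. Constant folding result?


12 + 11 = 23 at compile time
Optimized: y = 23


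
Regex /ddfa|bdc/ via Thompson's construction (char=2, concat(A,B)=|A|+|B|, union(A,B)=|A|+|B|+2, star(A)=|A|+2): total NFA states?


Syntax tree has 7 char leaf(s), 1 union(s), 0 star(s)
chars contribute 7×2 = 14; each union adds +2; each star adds +2
Total: 14 + 2 + 0 = 16 states


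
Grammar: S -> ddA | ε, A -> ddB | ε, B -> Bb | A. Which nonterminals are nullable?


A nonterminal is nullable iff some alternative derives ε (directly, or every symbol in it is nullable)
Nullable: {A, B, S}


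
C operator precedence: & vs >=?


'>=' is relational (level 7); '&' is bitwise AND (level 5)
Higher level binds tighter
'>=' has higher precedence than '&'


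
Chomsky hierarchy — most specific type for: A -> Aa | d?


Left-linear: every RHS is a terminal or one nonterminal followed by a terminal
Classification: Type 3 (Regular)


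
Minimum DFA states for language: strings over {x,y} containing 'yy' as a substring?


KMP-style automaton: 2 progress states + 1 absorbing accept = 3
Minimal DFA: 3 states


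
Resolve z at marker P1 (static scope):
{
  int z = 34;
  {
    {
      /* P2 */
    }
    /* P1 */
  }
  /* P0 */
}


P1's block does not declare z; resolves to the enclosing declaration at depth 0
z = 34


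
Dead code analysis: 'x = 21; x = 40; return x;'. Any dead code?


first assignment to x is overwritten before any read
Dead: 'x = 21'


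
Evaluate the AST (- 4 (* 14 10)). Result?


Evaluate inner: (* 14 10) = 140
Evaluate root: (- 4 140) = -136
Result: -136


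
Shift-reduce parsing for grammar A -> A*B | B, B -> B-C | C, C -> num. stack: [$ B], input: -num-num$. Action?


shift '-' to continue B -> B-C
Action: shift


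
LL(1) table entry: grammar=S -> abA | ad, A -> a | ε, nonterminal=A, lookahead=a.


For [A, a]: 'a' ∈ FIRST(a)
Entry: A -> a


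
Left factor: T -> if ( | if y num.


Common prefix: 'if'
Factored: T -> if T', T' -> ( | y num


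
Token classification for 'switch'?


Pattern: reserved word
Type: KEYWORD


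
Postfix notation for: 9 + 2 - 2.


Left to right (same or higher precedence on left)
Postfix: 9 2 + 2 -


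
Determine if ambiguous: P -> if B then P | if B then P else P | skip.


dangling else: 'if B then if B then skip else skip' parses two ways
Ambiguous


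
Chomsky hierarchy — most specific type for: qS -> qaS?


LHS has context (more than one symbol) and |LHS| ≤ |RHS|
Classification: Type 1 (Context-Sensitive)


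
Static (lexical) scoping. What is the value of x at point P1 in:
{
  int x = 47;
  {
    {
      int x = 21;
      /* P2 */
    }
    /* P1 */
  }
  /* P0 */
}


P1's block does not declare x; resolves to the enclosing declaration at depth 0
x = 47


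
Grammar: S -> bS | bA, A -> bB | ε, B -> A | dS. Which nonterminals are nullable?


A nonterminal is nullable iff some alternative derives ε (directly, or every symbol in it is nullable)
Nullable: {A, B}


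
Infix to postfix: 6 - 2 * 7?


* has higher precedence, evaluate 2*7 first
Postfix: 6 2 7 * -


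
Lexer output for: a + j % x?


Scan left to right, longest-match per lexeme
Tokens: ID(a), OP(+), ID(j), OP(%), ID(x)


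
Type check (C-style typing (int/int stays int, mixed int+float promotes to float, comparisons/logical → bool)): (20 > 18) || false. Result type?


Operand types: bool || bool
Rule: logical operators take bool operands and yield bool
Result type: bool


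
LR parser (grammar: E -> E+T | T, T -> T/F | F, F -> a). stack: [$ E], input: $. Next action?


start symbol E on stack, input exhausted
Action: accept


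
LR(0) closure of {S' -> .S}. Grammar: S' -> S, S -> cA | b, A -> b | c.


Start: S' -> .S
For each item with dot before a nonterminal B, add B -> .γ for every B-production
Closure: [S' -> .S, S -> .cA, S -> .b]


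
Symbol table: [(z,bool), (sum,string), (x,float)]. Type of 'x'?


Lookup 'x' → type float


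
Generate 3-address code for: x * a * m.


Break into single-operator statements:
t1 = x * a
t2 = t1 * m


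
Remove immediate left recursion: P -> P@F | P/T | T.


Left-recursive alternatives: P@F, P/T; non-recursive: T
Introduce P': P -> TP', P' -> @FP' | /TP' | ε


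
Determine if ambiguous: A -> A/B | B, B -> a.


precedence layered via separate nonterminal B: deterministic
Unambiguous


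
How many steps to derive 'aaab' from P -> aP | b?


Derivation: P => aP => aaP => aaaP => aaab
Steps: 4


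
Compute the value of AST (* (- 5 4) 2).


Evaluate inner: (- 5 4) = 1
Evaluate root: (* 1 2) = 2
Result: 2


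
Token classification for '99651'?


Pattern: digits only
Type: INTEGER_LITERAL


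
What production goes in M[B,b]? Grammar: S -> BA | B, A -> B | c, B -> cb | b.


For [B, b]: 'b' ∈ FIRST(b)
Entry: B -> b


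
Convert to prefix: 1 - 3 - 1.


left-to-right (same/higher precedence on left): tree is (- (- 1 3) 1)
Prefix: - - 1 3 1


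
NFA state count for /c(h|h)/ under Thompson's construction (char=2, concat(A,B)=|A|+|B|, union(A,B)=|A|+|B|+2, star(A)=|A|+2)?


Syntax tree has 3 char leaf(s), 1 union(s), 0 star(s)
chars contribute 3×2 = 6; each union adds +2; each star adds +2
Total: 6 + 2 + 0 = 8 states


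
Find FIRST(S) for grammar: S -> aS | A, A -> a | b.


Per alternative of S: FIRST(aS) = {a}; FIRST(A) = {a, b}
FIRST(S) = {a, b}


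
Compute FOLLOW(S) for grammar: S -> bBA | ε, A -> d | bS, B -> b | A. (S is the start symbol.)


$ ∈ FOLLOW(S). For each A -> αBβ: add FIRST(β)\{ε} to FOLLOW(B); if β nullable, add FOLLOW(A).
FOLLOW(S) = {$, b, d}


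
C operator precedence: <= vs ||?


'<=' is relational (level 7); '||' is logical OR (level 1)
Higher level binds tighter
'<=' has higher precedence than '||'


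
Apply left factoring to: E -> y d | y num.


Common prefix: 'y'
Factored: E -> y E', E' -> d | num


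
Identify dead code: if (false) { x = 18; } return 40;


condition is constant false, so the whole block is unreachable
Dead: 'if (false) { x = 18; }'


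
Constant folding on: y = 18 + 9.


18 + 9 = 27 at compile time
Optimized: y = 27


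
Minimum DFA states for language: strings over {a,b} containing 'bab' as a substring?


KMP-style automaton: 3 progress states + 1 absorbing accept = 4
Minimal DFA: 4 states


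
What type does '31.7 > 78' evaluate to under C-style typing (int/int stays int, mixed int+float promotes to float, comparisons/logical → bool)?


Operand types: float > int
Rule: comparison yields bool
Result type: bool


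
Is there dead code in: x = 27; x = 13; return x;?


first assignment to x is overwritten before any read
Dead: 'x = 27'


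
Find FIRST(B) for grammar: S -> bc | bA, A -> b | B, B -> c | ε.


Per alternative of B: FIRST(c) = {c}; FIRST(ε) = {ε}
FIRST(B) = {c, ε}


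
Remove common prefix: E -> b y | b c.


Common prefix: 'b'
Factored: E -> b E', E' -> y | c


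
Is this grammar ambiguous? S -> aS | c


right-linear, alternatives start with distinct terminals 'a' vs 'c': unique leftmost derivation
Unambiguous


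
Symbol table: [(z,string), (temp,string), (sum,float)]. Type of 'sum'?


Lookup 'sum' → type float


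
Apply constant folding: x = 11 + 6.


11 + 6 = 17 at compile time
Optimized: x = 17


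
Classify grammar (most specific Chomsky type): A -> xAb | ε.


Single nonterminal LHS, but x^n b^n is not regular
Classification: Type 2 (Context-Free)


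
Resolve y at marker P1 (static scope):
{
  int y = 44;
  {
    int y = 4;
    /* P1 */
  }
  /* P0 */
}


y declared in the same block as P1
y = 4


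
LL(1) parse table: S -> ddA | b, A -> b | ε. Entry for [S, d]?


For [S, d]: 'd' ∈ FIRST(ddA)
Entry: S -> ddA


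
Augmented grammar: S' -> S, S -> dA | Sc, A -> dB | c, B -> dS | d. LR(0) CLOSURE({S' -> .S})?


Start: S' -> .S
For each item with dot before a nonterminal B, add B -> .γ for every B-production
Closure: [S' -> .S, S -> .dA, S -> .Sc]


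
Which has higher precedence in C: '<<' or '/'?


'/' is multiplicative (level 10); '<<' is shift (level 8)
Higher level binds tighter
'/' has higher precedence than '<<'


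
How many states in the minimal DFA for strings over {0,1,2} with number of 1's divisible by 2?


Track (count of 1) mod 2: states 0..1, accept at 0
Minimal DFA: 2 states


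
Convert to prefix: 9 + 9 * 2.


'*' binds tighter: tree is (+ 9 (* 9 2))
Prefix: + 9 * 9 2


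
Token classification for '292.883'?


Pattern: digits with a decimal point
Type: FLOAT_LITERAL


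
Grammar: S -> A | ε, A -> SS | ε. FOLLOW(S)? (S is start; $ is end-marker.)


$ ∈ FOLLOW(S). For each A -> αBβ: add FIRST(β)\{ε} to FOLLOW(B); if β nullable, add FOLLOW(A).
FOLLOW(S) = {$}


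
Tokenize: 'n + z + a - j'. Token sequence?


Scan left to right, longest-match per lexeme
Tokens: ID(n), OP(+), ID(z), OP(+), ID(a), OP(-), ID(j)


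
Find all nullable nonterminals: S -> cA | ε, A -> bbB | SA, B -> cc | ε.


A nonterminal is nullable iff some alternative derives ε (directly, or every symbol in it is nullable)
Nullable: {B, S}


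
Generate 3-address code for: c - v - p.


Break into single-operator statements:
t1 = c - v
t2 = t1 - p


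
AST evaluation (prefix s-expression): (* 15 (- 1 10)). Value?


Evaluate inner: (- 1 10) = -9
Evaluate root: (* 15 -9) = -135
Result: -135


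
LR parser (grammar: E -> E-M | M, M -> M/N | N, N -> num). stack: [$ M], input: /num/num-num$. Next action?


shift '/' to continue M -> M/N
Action: shift


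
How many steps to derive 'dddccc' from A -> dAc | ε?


Derivation: A => dAc => ddAcc => dddAccc => dddccc
Steps: 4


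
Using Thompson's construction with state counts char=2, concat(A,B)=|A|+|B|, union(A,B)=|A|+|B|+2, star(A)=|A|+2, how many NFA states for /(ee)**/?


Syntax tree has 2 char leaf(s), 0 union(s), 2 star(s)
chars contribute 2×2 = 4; each union adds +2; each star adds +2
Total: 4 + 0 + 4 = 8 states


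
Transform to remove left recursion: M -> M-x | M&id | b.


Left-recursive alternatives: M-x, M&id; non-recursive: b
Introduce M': M -> bM', M' -> -xM' | &idM' | ε


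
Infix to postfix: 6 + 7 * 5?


* has higher precedence, evaluate 7*5 first
Postfix: 6 7 5 * +


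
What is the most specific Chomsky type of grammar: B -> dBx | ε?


Single nonterminal LHS, but d^n x^n is not regular
Classification: Type 2 (Context-Free)


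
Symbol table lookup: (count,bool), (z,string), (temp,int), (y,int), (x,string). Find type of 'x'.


Lookup 'x' → type string


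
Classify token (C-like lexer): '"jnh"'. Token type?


Pattern: double-quoted sequence
Type: STRING_LITERAL


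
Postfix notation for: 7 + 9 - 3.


Left to right (same or higher precedence on left)
Postfix: 7 9 + 3 -


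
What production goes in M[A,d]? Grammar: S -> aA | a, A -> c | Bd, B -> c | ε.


For [A, d]: 'd' ∈ FIRST(Bd)
Entry: A -> Bd


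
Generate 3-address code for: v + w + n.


Break into single-operator statements:
t1 = v + w
t2 = t1 + n


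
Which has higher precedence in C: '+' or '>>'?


'+' is additive (level 9); '>>' is shift (level 8)
Higher level binds tighter
'+' has higher precedence than '>>'


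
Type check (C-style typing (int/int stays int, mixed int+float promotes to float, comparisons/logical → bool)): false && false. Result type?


Operand types: bool && bool
Rule: logical operators take bool operands and yield bool
Result type: bool


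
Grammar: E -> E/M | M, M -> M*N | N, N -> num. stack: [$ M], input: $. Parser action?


lookahead ∉ {*} so M won't extend; reduce E -> M
Action: reduce (E -> M)


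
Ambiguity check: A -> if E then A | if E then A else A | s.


dangling else: 'if E then if E then s else s' parses two ways
Ambiguous


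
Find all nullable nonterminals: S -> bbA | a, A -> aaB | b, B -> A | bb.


A nonterminal is nullable iff some alternative derives ε (directly, or every symbol in it is nullable)
Nullable: {}


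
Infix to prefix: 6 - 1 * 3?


'*' binds tighter: tree is (- 6 (* 1 3))
Prefix: - 6 * 1 3


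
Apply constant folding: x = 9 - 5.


9 - 5 = 4 at compile time
Optimized: x = 4


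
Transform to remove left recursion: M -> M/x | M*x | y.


Left-recursive alternatives: M/x, M*x; non-recursive: y
Introduce M': M -> yM', M' -> /xM' | *xM' | ε


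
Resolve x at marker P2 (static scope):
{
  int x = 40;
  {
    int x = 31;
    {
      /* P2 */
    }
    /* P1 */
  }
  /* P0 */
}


P2's block does not declare x; resolves to the enclosing declaration at depth 1
x = 31


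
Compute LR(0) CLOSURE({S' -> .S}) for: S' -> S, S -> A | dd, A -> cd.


Start: S' -> .S
For each item with dot before a nonterminal B, add B -> .γ for every B-production
Closure: [S' -> .S, S -> .A, S -> .dd, A -> .cd]


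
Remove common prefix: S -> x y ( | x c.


Common prefix: 'x'
Factored: S -> x S', S' -> y ( | c


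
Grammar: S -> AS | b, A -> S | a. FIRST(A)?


Per alternative of A: FIRST(S) = {a, b}; FIRST(a) = {a}
FIRST(A) = {a, b}


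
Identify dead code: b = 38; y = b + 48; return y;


b is read by y's definition; y is returned
No dead code


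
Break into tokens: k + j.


Scan left to right, longest-match per lexeme
Tokens: ID(k), OP(+), ID(j)


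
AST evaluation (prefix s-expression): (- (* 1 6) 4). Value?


Evaluate inner: (* 1 6) = 6
Evaluate root: (- 6 4) = 2
Result: 2


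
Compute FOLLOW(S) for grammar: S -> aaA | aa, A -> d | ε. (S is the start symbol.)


$ ∈ FOLLOW(S). For each A -> αBβ: add FIRST(β)\{ε} to FOLLOW(B); if β nullable, add FOLLOW(A).
FOLLOW(S) = {$}


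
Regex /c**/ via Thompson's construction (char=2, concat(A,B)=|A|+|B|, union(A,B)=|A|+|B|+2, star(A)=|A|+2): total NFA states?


Syntax tree has 1 char leaf(s), 0 union(s), 2 star(s)
chars contribute 1×2 = 2; each union adds +2; each star adds +2
Total: 2 + 0 + 4 = 6 states


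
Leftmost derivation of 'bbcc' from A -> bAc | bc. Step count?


Derivation: A => bAc => bbcc
Steps: 2


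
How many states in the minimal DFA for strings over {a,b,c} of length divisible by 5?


Track length mod 5: states 0..4, accept at 0
Minimal DFA: 5 states


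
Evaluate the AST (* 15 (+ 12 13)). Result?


Evaluate inner: (+ 12 13) = 25
Evaluate root: (* 15 25) = 375
Result: 375


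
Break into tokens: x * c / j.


Scan left to right, longest-match per lexeme
Tokens: ID(x), OP(*), ID(c), OP(/), ID(j)


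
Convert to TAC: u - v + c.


Break into single-operator statements:
t1 = u - v
t2 = t1 + c


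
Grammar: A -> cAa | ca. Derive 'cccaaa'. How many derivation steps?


Derivation: A => cAa => ccAaa => cccaaa
Steps: 3


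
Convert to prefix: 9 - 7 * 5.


'*' binds tighter: tree is (- 9 (* 7 5))
Prefix: - 9 * 7 5


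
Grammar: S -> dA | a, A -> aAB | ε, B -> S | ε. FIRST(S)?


Per alternative of S: FIRST(dA) = {d}; FIRST(a) = {a}
FIRST(S) = {a, d}


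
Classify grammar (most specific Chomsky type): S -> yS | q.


Right-linear: every RHS is a terminal or a terminal followed by one nonterminal
Classification: Type 3 (Regular)


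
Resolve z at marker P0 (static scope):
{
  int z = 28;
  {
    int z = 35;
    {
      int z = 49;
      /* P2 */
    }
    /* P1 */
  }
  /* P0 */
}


z declared in the same block as P0
z = 28


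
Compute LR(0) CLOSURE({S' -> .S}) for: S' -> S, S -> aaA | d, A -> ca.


Start: S' -> .S
For each item with dot before a nonterminal B, add B -> .γ for every B-production
Closure: [S' -> .S, S -> .aaA, S -> .d]


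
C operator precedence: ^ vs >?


'>' is relational (level 7); '^' is bitwise XOR (level 4)
Higher level binds tighter
'>' has higher precedence than '^'


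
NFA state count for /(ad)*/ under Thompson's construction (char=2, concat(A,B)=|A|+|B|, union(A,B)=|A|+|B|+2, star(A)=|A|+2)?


Syntax tree has 2 char leaf(s), 0 union(s), 1 star(s)
chars contribute 2×2 = 4; each union adds +2; each star adds +2
Total: 4 + 0 + 2 = 6 states


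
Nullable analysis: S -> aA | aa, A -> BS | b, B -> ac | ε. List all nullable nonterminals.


A nonterminal is nullable iff some alternative derives ε (directly, or every symbol in it is nullable)
Nullable: {B}


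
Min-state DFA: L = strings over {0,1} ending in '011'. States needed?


Track the longest suffix of input matching a prefix of '011': 4 classes (prefixes of length 0..3)
Minimal DFA: 4 states


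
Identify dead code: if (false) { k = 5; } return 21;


condition is constant false, so the whole block is unreachable
Dead: 'if (false) { k = 5; }'


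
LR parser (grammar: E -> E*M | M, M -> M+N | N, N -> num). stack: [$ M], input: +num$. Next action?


shift '+' to continue M -> M+N
Action: shift


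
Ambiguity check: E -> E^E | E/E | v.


'v^v/v' has two parse trees (no precedence encoded between ^ and /)
Ambiguous


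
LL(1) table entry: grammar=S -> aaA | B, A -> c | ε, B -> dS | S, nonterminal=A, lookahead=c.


For [A, c]: 'c' ∈ FIRST(c)
Entry: A -> c


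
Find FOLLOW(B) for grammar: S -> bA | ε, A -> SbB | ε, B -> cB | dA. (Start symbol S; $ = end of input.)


$ ∈ FOLLOW(S). For each A -> αBβ: add FIRST(β)\{ε} to FOLLOW(B); if β nullable, add FOLLOW(A).
FOLLOW(B) = {$, b}


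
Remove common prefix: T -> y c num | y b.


Common prefix: 'y'
Factored: T -> y T', T' -> c num | b


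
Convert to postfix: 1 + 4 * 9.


* has higher precedence, evaluate 4*9 first
Postfix: 1 4 9 * +


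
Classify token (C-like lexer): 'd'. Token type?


Pattern: letter/underscore followed by alphanumerics, not a keyword
Type: IDENTIFIER


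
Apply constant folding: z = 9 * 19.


9 * 19 = 171 at compile time
Optimized: z = 171


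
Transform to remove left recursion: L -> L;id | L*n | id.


Left-recursive alternatives: L;id, L*n; non-recursive: id
Introduce L': L -> idL', L' -> ;idL' | *nL' | ε


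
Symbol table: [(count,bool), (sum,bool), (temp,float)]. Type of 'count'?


Lookup 'count' → type bool


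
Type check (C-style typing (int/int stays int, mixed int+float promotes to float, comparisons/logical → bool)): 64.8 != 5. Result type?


Operand types: float != int
Rule: comparison yields bool
Result type: bool


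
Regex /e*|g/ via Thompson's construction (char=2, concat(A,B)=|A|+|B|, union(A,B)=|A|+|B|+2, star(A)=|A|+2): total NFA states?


Syntax tree has 2 char leaf(s), 1 union(s), 1 star(s)
chars contribute 2×2 = 4; each union adds +2; each star adds +2
Total: 4 + 2 + 2 = 8 states


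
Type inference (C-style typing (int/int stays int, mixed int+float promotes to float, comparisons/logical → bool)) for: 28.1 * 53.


Operand types: float * int
Rule: mixed int/float promotes to float; int/int stays int
Result type: float


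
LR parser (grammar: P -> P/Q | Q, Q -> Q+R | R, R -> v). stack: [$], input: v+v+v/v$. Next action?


no handle on stack; shift 'v'
Action: shift


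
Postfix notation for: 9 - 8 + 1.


Left to right (same or higher precedence on left)
Postfix: 9 8 - 1 +


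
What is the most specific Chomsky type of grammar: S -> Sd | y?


Left-linear: every RHS is a terminal or one nonterminal followed by a terminal
Classification: Type 3 (Regular)


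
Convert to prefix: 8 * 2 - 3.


left-to-right (same/higher precedence on left): tree is (- (* 8 2) 3)
Prefix: - * 8 2 3


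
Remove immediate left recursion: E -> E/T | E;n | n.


Left-recursive alternatives: E/T, E;n; non-recursive: n
Introduce E': E -> nE', E' -> /TE' | ;nE' | ε


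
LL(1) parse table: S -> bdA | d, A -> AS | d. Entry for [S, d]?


For [S, d]: 'd' ∈ FIRST(d)
Entry: S -> d


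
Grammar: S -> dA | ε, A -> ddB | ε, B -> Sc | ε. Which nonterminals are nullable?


A nonterminal is nullable iff some alternative derives ε (directly, or every symbol in it is nullable)
Nullable: {A, B, S}


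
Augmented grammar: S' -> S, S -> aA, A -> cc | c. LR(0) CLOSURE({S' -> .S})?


Start: S' -> .S
For each item with dot before a nonterminal B, add B -> .γ for every B-production
Closure: [S' -> .S, S -> .aA]


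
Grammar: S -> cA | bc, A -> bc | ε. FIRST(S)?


Per alternative of S: FIRST(cA) = {c}; FIRST(bc) = {b}
FIRST(S) = {b, c}


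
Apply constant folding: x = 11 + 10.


11 + 10 = 21 at compile time
Optimized: x = 21


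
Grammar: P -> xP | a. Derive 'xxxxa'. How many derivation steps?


Derivation: P => xP => xxP => xxxP => xxxxP => xxxxa
Steps: 5


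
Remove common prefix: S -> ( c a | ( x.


Common prefix: '('
Factored: S -> ( S', S' -> c a | x


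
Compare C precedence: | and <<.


'<<' is shift (level 8); '|' is bitwise OR (level 3)
Higher level binds tighter
'<<' has higher precedence than '|'


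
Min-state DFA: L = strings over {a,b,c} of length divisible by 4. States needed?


Track length mod 4: states 0..3, accept at 0
Minimal DFA: 4 states


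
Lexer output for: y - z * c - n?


Scan left to right, longest-match per lexeme
Tokens: ID(y), OP(-), ID(z), OP(*), ID(c), OP(-), ID(n)


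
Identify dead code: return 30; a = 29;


statement follows a return and is unreachable
Dead: 'a = 29'


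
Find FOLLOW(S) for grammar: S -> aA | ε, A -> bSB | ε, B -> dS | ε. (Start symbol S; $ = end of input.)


$ ∈ FOLLOW(S). For each A -> αBβ: add FIRST(β)\{ε} to FOLLOW(B); if β nullable, add FOLLOW(A).
FOLLOW(S) = {$, d}


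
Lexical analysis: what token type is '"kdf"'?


Pattern: double-quoted sequence
Type: STRING_LITERAL


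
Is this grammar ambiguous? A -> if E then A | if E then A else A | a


dangling else: 'if E then if E then a else a' parses two ways
Ambiguous


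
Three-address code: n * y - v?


Break into single-operator statements:
t1 = n * y
t2 = t1 - v


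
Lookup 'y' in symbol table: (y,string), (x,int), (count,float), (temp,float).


Lookup 'y' → type string


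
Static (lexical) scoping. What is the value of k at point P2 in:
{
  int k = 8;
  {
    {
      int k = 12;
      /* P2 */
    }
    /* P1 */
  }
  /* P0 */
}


k declared in the same block as P2
k = 12


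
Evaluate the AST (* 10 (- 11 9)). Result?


Evaluate inner: (- 11 9) = 2
Evaluate root: (* 10 2) = 20
Result: 20


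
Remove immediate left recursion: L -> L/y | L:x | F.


Left-recursive alternatives: L/y, L:x; non-recursive: F
Introduce L': L -> FL', L' -> /yL' | :xL' | ε


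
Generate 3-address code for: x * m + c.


Break into single-operator statements:
t1 = x * m
t2 = t1 + c


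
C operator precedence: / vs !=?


'/' is multiplicative (level 10); '!=' is equality (level 6)
Higher level binds tighter
'/' has higher precedence than '!='


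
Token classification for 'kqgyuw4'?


Pattern: letter/underscore followed by alphanumerics, not a keyword
Type: IDENTIFIER


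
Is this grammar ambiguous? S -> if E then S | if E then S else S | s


dangling else: 'if E then if E then s else s' parses two ways
Ambiguous


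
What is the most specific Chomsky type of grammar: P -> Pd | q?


Left-linear: every RHS is a terminal or one nonterminal followed by a terminal
Classification: Type 3 (Regular)


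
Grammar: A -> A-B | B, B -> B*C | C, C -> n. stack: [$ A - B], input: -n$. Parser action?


handle 'A-B' on top; lookahead ∈ FOLLOW(A) = {-, $}
Action: reduce (A -> A-B)


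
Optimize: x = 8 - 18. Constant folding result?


8 - 18 = -10 at compile time
Optimized: x = -10


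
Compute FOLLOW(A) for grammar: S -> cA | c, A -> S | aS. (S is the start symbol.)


$ ∈ FOLLOW(S). For each A -> αBβ: add FIRST(β)\{ε} to FOLLOW(B); if β nullable, add FOLLOW(A).
FOLLOW(A) = {$}


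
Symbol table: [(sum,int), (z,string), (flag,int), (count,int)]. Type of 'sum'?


Lookup 'sum' → type int


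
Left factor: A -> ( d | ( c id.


Common prefix: '('
Factored: A -> ( A', A' -> d | c id


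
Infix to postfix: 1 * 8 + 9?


Left to right (same or higher precedence on left)
Postfix: 1 8 * 9 +


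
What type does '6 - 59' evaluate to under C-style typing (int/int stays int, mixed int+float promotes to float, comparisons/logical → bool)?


Operand types: int - int
Rule: mixed int/float promotes to float; int/int stays int
Result type: int


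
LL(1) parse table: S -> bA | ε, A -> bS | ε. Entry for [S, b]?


For [S, b]: 'b' ∈ FIRST(bA)
Entry: S -> bA


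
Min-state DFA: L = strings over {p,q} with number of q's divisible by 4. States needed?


Track (count of q) mod 4: states 0..3, accept at 0
Minimal DFA: 4 states


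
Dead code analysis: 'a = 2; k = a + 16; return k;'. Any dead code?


a is read by k's definition; k is returned
No dead code


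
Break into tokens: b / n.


Scan left to right, longest-match per lexeme
Tokens: ID(b), OP(/), ID(n)


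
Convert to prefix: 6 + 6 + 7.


left-to-right (same/higher precedence on left): tree is (+ (+ 6 6) 7)
Prefix: + + 6 6 7


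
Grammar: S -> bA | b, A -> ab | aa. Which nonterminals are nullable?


A nonterminal is nullable iff some alternative derives ε (directly, or every symbol in it is nullable)
Nullable: {}


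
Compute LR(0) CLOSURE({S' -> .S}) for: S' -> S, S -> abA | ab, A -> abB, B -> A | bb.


Start: S' -> .S
For each item with dot before a nonterminal B, add B -> .γ for every B-production
Closure: [S' -> .S, S -> .abA, S -> .ab]


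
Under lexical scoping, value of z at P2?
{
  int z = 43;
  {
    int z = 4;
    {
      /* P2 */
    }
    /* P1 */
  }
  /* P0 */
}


P2's block does not declare z; resolves to the enclosing declaration at depth 1
z = 4


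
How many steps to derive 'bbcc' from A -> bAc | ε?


Derivation: A => bAc => bbAcc => bbcc
Steps: 3


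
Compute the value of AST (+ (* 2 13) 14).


Evaluate inner: (* 2 13) = 26
Evaluate root: (+ 26 14) = 40
Result: 40


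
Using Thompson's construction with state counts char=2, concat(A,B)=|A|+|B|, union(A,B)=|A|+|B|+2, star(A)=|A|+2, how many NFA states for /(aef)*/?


Syntax tree has 3 char leaf(s), 0 union(s), 1 star(s)
chars contribute 3×2 = 6; each union adds +2; each star adds +2
Total: 6 + 0 + 2 = 8 states


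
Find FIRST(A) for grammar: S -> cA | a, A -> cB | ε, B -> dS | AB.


Per alternative of A: FIRST(cB) = {c}; FIRST(ε) = {ε}
FIRST(A) = {c, ε}


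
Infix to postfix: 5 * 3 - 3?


Left to right (same or higher precedence on left)
Postfix: 5 3 * 3 -


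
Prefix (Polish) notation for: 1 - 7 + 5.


left-to-right (same/higher precedence on left): tree is (+ (- 1 7) 5)
Prefix: + - 1 7 5


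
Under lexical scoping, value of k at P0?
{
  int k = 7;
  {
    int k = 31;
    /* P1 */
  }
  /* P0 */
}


k declared in the same block as P0
k = 7


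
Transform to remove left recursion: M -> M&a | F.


Left-recursive alternatives: M&a; non-recursive: F
Introduce M': M -> FM', M' -> &aM' | ε


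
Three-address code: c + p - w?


Break into single-operator statements:
t1 = c + p
t2 = t1 - w


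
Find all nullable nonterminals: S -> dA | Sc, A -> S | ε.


A nonterminal is nullable iff some alternative derives ε (directly, or every symbol in it is nullable)
Nullable: {A}


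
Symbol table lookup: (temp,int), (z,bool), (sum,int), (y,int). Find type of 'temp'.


Lookup 'temp' → type int


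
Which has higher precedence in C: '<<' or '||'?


'<<' is shift (level 8); '||' is logical OR (level 1)
Higher level binds tighter
'<<' has higher precedence than '||'


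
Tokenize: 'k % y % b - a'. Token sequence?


Scan left to right, longest-match per lexeme
Tokens: ID(k), OP(%), ID(y), OP(%), ID(b), OP(-), ID(a)


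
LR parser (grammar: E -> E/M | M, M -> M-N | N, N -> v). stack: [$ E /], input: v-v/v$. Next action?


no handle ('E/' is not any RHS); shift 'v'
Action: shift


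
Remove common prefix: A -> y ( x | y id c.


Common prefix: 'y'
Factored: A -> y A', A' -> ( x | id c


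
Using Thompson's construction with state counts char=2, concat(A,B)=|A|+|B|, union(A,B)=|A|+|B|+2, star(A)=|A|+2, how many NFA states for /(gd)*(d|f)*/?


Syntax tree has 4 char leaf(s), 1 union(s), 2 star(s)
chars contribute 4×2 = 8; each union adds +2; each star adds +2
Total: 8 + 2 + 4 = 14 states


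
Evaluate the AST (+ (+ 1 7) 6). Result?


Evaluate inner: (+ 1 7) = 8
Evaluate root: (+ 8 6) = 14
Result: 14


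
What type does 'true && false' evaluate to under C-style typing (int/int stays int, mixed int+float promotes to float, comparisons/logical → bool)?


Operand types: bool && bool
Rule: logical operators take bool operands and yield bool
Result type: bool


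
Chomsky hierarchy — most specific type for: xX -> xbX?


LHS has context (more than one symbol) and |LHS| ≤ |RHS|
Classification: Type 1 (Context-Sensitive)


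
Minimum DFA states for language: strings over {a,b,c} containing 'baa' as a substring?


KMP-style automaton: 3 progress states + 1 absorbing accept = 4
Minimal DFA: 4 states


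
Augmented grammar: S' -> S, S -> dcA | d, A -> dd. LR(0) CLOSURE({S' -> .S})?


Start: S' -> .S
For each item with dot before a nonterminal B, add B -> .γ for every B-production
Closure: [S' -> .S, S -> .dcA, S -> .d]


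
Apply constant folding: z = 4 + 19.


4 + 19 = 23 at compile time
Optimized: z = 23


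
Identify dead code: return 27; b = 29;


statement follows a return and is unreachable
Dead: 'b = 29'


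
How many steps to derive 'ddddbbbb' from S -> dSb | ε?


Derivation: S => dSb => ddSbb => dddSbbb => ddddSbbbb => ddddbbbb
Steps: 5


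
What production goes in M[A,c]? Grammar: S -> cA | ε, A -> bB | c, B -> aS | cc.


For [A, c]: 'c' ∈ FIRST(c)
Entry: A -> c


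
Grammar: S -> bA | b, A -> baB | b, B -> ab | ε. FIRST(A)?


Per alternative of A: FIRST(baB) = {b}; FIRST(b) = {b}
FIRST(A) = {b}


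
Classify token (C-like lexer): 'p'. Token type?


Pattern: letter/underscore followed by alphanumerics, not a keyword
Type: IDENTIFIER


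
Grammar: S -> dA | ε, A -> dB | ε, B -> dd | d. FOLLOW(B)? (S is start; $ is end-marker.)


$ ∈ FOLLOW(S). For each A -> αBβ: add FIRST(β)\{ε} to FOLLOW(B); if β nullable, add FOLLOW(A).
FOLLOW(B) = {$}


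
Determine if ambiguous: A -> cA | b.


right-linear, alternatives start with distinct terminals 'c' vs 'b': unique leftmost derivation
Unambiguous


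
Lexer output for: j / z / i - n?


Scan left to right, longest-match per lexeme
Tokens: ID(j), OP(/), ID(z), OP(/), ID(i), OP(-), ID(n)


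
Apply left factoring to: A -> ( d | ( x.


Common prefix: '('
Factored: A -> ( A', A' -> d | x


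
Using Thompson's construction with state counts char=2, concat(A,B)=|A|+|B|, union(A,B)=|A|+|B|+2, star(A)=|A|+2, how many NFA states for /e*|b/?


Syntax tree has 2 char leaf(s), 1 union(s), 1 star(s)
chars contribute 2×2 = 4; each union adds +2; each star adds +2
Total: 4 + 2 + 2 = 8 states


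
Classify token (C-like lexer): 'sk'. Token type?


Pattern: letter/underscore followed by alphanumerics, not a keyword
Type: IDENTIFIER


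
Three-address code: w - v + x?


Break into single-operator statements:
t1 = w - v
t2 = t1 + x


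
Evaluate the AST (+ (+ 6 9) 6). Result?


Evaluate inner: (+ 6 9) = 15
Evaluate root: (+ 15 6) = 21
Result: 21


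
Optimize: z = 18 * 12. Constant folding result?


18 * 12 = 216 at compile time
Optimized: z = 216


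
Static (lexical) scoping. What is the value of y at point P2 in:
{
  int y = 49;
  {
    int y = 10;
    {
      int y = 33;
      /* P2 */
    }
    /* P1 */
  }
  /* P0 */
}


y declared in the same block as P2
y = 33


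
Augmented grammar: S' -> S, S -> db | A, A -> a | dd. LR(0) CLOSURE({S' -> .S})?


Start: S' -> .S
For each item with dot before a nonterminal B, add B -> .γ for every B-production
Closure: [S' -> .S, S -> .db, S -> .A, A -> .a, A -> .dd]


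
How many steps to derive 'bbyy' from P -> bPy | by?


Derivation: P => bPy => bbyy
Steps: 2


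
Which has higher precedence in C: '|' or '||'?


'|' is bitwise OR (level 3); '||' is logical OR (level 1)
Higher level binds tighter
'|' has higher precedence than '||'


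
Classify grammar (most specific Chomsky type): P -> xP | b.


Right-linear: every RHS is a terminal or a terminal followed by one nonterminal
Classification: Type 3 (Regular)


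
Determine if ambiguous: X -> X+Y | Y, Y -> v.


precedence layered via separate nonterminal Y: deterministic
Unambiguous


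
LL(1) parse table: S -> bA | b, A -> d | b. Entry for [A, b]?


For [A, b]: 'b' ∈ FIRST(b)
Entry: A -> b


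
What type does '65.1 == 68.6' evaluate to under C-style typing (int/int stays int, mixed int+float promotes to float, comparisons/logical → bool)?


Operand types: float == float
Rule: comparison yields bool
Result type: bool


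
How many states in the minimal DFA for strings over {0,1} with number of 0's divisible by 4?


Track (count of 0) mod 4: states 0..3, accept at 0
Minimal DFA: 4 states


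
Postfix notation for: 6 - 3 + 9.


Left to right (same or higher precedence on left)
Postfix: 6 3 - 9 +


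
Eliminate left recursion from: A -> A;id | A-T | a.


Left-recursive alternatives: A;id, A-T; non-recursive: a
Introduce A': A -> aA', A' -> ;idA' | -TA' | ε


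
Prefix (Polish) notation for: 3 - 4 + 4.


left-to-right (same/higher precedence on left): tree is (+ (- 3 4) 4)
Prefix: + - 3 4 4


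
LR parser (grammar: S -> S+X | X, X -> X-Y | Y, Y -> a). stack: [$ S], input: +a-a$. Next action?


shift '+' to continue S -> S+X
Action: shift


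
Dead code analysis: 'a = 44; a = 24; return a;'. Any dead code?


first assignment to a is overwritten before any read
Dead: 'a = 44'


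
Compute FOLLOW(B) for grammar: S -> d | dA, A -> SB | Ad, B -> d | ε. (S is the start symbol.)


$ ∈ FOLLOW(S). For each A -> αBβ: add FIRST(β)\{ε} to FOLLOW(B); if β nullable, add FOLLOW(A).
FOLLOW(B) = {$, d}


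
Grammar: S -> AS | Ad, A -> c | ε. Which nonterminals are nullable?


A nonterminal is nullable iff some alternative derives ε (directly, or every symbol in it is nullable)
Nullable: {A}


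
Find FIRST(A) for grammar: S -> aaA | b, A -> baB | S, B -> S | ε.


Per alternative of A: FIRST(baB) = {b}; FIRST(S) = {a, b}
FIRST(A) = {a, b}


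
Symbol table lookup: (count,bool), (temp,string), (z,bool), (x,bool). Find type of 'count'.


Lookup 'count' → type bool


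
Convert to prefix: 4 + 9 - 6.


left-to-right (same/higher precedence on left): tree is (- (+ 4 9) 6)
Prefix: - + 4 9 6


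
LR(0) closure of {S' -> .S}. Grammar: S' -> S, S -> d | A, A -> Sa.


Start: S' -> .S
For each item with dot before a nonterminal B, add B -> .γ for every B-production
Closure: [S' -> .S, S -> .d, S -> .A, A -> .Sa]


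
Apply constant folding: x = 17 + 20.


17 + 20 = 37 at compile time
Optimized: x = 37


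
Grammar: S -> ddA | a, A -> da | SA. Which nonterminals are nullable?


A nonterminal is nullable iff some alternative derives ε (directly, or every symbol in it is nullable)
Nullable: {}
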